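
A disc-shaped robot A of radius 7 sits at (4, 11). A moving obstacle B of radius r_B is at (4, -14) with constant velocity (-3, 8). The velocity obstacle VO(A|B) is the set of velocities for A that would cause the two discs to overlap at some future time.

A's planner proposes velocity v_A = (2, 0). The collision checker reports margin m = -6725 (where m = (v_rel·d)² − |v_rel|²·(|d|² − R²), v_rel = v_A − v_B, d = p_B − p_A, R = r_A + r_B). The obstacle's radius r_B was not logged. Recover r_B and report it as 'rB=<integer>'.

m = -6725
d = (0, -25);  v_rel = (5, -8),  |v_rel|² = 89
v_rel×d = (5)·(-25) − (-8)·(0) = -125
since m = R²·89 − (-125)²:  R² = (15625 + -6725) / 89 = 100
R = √100 = 10  ⇒  r_B = 10 − 7 = 3

rB=3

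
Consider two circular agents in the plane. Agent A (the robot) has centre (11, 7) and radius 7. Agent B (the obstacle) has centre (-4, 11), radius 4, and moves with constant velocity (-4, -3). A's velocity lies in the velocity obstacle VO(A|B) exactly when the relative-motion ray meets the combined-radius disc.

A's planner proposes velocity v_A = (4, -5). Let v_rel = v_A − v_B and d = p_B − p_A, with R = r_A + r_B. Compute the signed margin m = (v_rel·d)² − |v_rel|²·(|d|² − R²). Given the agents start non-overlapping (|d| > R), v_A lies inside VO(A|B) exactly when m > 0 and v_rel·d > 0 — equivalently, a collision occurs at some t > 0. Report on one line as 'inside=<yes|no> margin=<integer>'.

d = (-15, 4),  |d|² = 241;  R = 7+4 = 11,  c = 241−11² = 120
v_rel = (8, -2),  |v_rel|² = 68;  v_rel·d = (8)·(-15) + (-2)·(4) = -128
68·t² + 256·t + 120 = 0  ⇒  m = (-128)² − 68·120 = 8224
m = 8224 > 0,  v_rel·d = -128 < 0  ⇒  outside

inside=no margin=8224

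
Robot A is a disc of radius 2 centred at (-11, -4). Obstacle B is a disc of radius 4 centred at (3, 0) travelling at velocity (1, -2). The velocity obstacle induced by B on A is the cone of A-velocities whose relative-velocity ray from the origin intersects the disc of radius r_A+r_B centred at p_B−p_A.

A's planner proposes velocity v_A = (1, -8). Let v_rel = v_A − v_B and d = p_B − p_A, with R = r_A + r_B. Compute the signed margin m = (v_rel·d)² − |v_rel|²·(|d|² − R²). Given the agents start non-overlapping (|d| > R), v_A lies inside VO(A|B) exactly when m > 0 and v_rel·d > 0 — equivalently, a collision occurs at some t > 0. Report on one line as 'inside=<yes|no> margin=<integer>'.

d = (14, 4),  |d|² = 212;  R = 2+4 = 6,  c = 212−6² = 176
v_rel = (0, -6),  |v_rel|² = 36;  v_rel·d = (0)·(14) + (-6)·(4) = -24
36·t² + 48·t + 176 = 0  ⇒  m = (-24)² − 36·176 = -5760
m = -5760 < 0,  v_rel·d = -24 < 0  ⇒  outside

inside=no margin=-5760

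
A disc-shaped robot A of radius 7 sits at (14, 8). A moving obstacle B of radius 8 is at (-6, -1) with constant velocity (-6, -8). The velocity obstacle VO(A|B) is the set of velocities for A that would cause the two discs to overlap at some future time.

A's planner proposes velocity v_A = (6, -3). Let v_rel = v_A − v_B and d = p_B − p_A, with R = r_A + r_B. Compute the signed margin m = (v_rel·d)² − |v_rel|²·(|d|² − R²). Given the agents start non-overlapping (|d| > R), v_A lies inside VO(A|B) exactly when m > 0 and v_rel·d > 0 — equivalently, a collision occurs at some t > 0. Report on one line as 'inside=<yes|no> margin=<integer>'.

d = (-20, -9),  |d|² = 481;  R = 7+8 = 15,  c = 481−15² = 256
v_rel = (12, 5),  |v_rel|² = 169;  v_rel·d = (12)·(-20) + (5)·(-9) = -285
169·t² + 570·t + 256 = 0  ⇒  m = (-285)² − 169·256 = 37961
m = 37961 > 0,  v_rel·d = -285 < 0  ⇒  outside

inside=no margin=37961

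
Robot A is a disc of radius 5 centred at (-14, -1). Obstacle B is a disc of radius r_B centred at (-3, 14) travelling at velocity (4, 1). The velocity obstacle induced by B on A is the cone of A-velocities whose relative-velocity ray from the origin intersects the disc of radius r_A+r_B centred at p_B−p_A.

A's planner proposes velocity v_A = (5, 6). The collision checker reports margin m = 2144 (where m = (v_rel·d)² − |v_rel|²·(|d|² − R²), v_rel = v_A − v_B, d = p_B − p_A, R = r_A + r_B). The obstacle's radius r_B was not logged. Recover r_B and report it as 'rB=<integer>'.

m = 2144
d = (11, 15);  v_rel = (1, 5),  |v_rel|² = 26
v_rel×d = (1)·(15) − (5)·(11) = -40
since m = R²·26 − (-40)²:  R² = (1600 + 2144) / 26 = 144
R = √144 = 12  ⇒  r_B = 12 − 5 = 7

rB=7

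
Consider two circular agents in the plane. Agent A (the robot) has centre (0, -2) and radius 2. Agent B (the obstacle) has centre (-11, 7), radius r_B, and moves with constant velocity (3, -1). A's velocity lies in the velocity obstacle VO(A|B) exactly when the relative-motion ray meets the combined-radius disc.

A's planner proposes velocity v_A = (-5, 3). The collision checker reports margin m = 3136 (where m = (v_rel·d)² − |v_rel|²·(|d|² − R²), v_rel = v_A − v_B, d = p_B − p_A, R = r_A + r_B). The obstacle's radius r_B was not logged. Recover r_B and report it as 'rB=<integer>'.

m = 3136
d = (-11, 9);  v_rel = (-8, 4),  |v_rel|² = 80
v_rel×d = (-8)·(9) − (4)·(-11) = -28
since m = R²·80 − (-28)²:  R² = (784 + 3136) / 80 = 49
R = √49 = 7  ⇒  r_B = 7 − 2 = 5

rB=5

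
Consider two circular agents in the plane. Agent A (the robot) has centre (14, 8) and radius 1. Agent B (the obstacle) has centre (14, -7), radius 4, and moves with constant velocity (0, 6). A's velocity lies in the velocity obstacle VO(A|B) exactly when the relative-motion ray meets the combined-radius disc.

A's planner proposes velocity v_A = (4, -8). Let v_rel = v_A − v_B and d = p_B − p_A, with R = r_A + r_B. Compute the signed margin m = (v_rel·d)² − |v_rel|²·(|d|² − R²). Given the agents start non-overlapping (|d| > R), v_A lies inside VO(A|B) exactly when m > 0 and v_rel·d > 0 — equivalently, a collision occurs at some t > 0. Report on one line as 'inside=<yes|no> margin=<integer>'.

d = (0, -15),  |d|² = 225;  R = 1+4 = 5,  c = 225−5² = 200
v_rel = (4, -14),  |v_rel|² = 212;  v_rel·d = (4)·(0) + (-14)·(-15) = 210
212·t² − 420·t + 200 = 0  ⇒  m = 210² − 212·200 = 1700
m = 1700 > 0,  v_rel·d = 210 > 0  ⇒  inside

inside=yes margin=1700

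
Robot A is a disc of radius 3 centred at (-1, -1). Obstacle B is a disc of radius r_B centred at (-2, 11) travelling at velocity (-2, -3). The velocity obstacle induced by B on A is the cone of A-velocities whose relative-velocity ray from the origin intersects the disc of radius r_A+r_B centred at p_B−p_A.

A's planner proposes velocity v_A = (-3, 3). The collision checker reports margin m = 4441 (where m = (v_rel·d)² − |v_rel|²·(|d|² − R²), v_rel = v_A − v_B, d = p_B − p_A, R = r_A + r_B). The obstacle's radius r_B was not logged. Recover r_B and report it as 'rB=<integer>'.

m = 4441
d = (-1, 12);  v_rel = (-1, 6),  |v_rel|² = 37
v_rel×d = (-1)·(12) − (6)·(-1) = -6
since m = R²·37 − (-6)²:  R² = (36 + 4441) / 37 = 121
R = √121 = 11  ⇒  r_B = 11 − 3 = 8

rB=8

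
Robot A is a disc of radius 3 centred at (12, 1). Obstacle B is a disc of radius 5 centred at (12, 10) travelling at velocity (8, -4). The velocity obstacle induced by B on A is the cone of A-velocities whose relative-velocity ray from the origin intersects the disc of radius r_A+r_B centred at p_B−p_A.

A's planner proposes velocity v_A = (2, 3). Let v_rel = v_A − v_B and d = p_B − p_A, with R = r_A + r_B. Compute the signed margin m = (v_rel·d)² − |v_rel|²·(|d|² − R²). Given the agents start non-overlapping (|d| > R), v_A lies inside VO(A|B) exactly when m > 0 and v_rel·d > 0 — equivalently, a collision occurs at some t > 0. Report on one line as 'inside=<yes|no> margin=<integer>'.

d = (0, 9),  |d|² = 81;  R = 3+5 = 8,  c = 81−8² = 17
v_rel = (-6, 7),  |v_rel|² = 85;  v_rel·d = (-6)·(0) + (7)·(9) = 63
85·t² − 126·t + 17 = 0  ⇒  m = 63² − 85·17 = 2524
m = 2524 > 0,  v_rel·d = 63 > 0  ⇒  inside

inside=yes margin=2524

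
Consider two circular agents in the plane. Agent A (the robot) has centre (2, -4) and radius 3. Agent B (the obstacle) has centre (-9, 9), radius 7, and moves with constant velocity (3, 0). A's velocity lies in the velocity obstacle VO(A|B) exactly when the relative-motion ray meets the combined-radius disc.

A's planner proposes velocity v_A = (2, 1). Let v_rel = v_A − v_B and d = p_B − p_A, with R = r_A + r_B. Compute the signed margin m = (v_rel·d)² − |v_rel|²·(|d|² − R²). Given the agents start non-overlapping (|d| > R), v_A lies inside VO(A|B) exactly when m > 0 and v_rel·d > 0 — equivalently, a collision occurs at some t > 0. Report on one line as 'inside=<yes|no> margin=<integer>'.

d = (-11, 13),  |d|² = 290;  R = 3+7 = 10,  c = 290−10² = 190
v_rel = (-1, 1),  |v_rel|² = 2;  v_rel·d = (-1)·(-11) + (1)·(13) = 24
2·t² − 48·t + 190 = 0  ⇒  m = 24² − 2·190 = 196
m = 196 > 0,  v_rel·d = 24 > 0  ⇒  inside

inside=yes margin=196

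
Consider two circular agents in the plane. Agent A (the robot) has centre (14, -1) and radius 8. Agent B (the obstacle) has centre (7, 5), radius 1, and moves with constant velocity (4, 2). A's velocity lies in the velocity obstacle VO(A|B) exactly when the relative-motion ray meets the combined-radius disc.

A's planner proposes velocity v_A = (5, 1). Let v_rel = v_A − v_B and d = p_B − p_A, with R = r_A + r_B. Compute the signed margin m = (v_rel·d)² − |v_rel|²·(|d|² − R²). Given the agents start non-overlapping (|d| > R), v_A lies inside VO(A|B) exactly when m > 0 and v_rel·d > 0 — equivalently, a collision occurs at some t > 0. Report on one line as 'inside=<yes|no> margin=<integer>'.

d = (-7, 6),  |d|² = 85;  R = 8+1 = 9,  c = 85−9² = 4
v_rel = (1, -1),  |v_rel|² = 2;  v_rel·d = (1)·(-7) + (-1)·(6) = -13
2·t² + 26·t + 4 = 0  ⇒  m = (-13)² − 2·4 = 161
m = 161 > 0,  v_rel·d = -13 < 0  ⇒  outside

inside=no margin=161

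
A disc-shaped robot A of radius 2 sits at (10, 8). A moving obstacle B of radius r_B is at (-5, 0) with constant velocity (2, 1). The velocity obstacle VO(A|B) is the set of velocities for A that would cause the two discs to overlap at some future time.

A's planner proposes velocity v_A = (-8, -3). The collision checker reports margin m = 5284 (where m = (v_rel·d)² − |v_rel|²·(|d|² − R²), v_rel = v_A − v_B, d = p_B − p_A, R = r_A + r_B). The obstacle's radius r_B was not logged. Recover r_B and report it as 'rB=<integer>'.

m = 5284
d = (-15, -8);  v_rel = (-10, -4),  |v_rel|² = 116
v_rel×d = (-10)·(-8) − (-4)·(-15) = 20
since m = R²·116 − 20²:  R² = (400 + 5284) / 116 = 49
R = √49 = 7  ⇒  r_B = 7 − 2 = 5

rB=5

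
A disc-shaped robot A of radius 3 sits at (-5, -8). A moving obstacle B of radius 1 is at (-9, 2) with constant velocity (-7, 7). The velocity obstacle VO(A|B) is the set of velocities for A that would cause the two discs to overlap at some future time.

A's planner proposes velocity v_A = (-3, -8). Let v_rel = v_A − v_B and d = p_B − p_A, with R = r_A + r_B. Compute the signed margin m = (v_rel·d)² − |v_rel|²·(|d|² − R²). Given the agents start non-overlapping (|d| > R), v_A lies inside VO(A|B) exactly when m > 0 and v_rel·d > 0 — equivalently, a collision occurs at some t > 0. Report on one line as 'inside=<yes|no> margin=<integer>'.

d = (-4, 10),  |d|² = 116;  R = 3+1 = 4,  c = 116−4² = 100
v_rel = (4, -15),  |v_rel|² = 241;  v_rel·d = (4)·(-4) + (-15)·(10) = -166
241·t² + 332·t + 100 = 0  ⇒  m = (-166)² − 241·100 = 3456
m = 3456 > 0,  v_rel·d = -166 < 0  ⇒  outside

inside=no margin=3456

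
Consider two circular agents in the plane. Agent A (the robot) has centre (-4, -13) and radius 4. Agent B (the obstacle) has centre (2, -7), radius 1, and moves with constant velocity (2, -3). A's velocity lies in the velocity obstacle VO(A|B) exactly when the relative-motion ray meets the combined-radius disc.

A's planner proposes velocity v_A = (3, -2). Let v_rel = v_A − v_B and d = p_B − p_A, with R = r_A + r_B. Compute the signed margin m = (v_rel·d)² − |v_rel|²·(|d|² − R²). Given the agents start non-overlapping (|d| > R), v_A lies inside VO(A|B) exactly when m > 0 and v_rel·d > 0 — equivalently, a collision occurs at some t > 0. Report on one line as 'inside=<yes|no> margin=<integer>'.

d = (6, 6),  |d|² = 72;  R = 4+1 = 5,  c = 72−5² = 47
v_rel = (1, 1),  |v_rel|² = 2;  v_rel·d = (1)·(6) + (1)·(6) = 12
2·t² − 24·t + 47 = 0  ⇒  m = 12² − 2·47 = 50
m = 50 > 0,  v_rel·d = 12 > 0  ⇒  inside

inside=yes margin=50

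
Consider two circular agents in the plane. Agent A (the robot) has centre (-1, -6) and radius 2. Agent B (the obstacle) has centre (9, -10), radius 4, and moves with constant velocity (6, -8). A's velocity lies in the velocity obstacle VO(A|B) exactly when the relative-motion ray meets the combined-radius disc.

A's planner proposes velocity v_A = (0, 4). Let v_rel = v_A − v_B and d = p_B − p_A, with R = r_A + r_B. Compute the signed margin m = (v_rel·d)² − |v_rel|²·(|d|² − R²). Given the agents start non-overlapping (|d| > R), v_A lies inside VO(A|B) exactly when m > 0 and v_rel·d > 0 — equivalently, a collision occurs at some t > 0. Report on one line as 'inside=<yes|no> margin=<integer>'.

d = (10, -4),  |d|² = 116;  R = 2+4 = 6,  c = 116−6² = 80
v_rel = (-6, 12),  |v_rel|² = 180;  v_rel·d = (-6)·(10) + (12)·(-4) = -108
180·t² + 216·t + 80 = 0  ⇒  m = (-108)² − 180·80 = -2736
m = -2736 < 0,  v_rel·d = -108 < 0  ⇒  outside

inside=no margin=-2736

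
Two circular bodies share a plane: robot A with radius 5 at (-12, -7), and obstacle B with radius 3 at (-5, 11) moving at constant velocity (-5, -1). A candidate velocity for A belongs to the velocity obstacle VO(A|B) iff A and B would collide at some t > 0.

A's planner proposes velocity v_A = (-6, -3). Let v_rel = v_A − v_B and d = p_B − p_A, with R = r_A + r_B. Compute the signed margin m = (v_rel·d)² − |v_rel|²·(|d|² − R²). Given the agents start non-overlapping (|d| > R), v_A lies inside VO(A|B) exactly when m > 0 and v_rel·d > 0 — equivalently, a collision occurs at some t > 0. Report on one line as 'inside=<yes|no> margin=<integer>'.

d = (7, 18),  |d|² = 373;  R = 5+3 = 8,  c = 373−8² = 309
v_rel = (-1, -2),  |v_rel|² = 5;  v_rel·d = (-1)·(7) + (-2)·(18) = -43
5·t² + 86·t + 309 = 0  ⇒  m = (-43)² − 5·309 = 304
m = 304 > 0,  v_rel·d = -43 < 0  ⇒  outside

inside=no margin=304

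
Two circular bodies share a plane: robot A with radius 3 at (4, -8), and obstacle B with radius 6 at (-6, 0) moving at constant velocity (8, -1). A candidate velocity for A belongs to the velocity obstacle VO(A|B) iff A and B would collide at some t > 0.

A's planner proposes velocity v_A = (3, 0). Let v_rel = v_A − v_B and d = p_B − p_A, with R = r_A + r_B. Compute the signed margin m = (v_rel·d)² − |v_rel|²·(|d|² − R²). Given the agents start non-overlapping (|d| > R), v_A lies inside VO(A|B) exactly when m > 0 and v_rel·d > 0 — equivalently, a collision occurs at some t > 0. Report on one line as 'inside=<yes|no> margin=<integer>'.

d = (-10, 8),  |d|² = 164;  R = 3+6 = 9,  c = 164−9² = 83
v_rel = (-5, 1),  |v_rel|² = 26;  v_rel·d = (-5)·(-10) + (1)·(8) = 58
26·t² − 116·t + 83 = 0  ⇒  m = 58² − 26·83 = 1206
m = 1206 > 0,  v_rel·d = 58 > 0  ⇒  inside

inside=yes margin=1206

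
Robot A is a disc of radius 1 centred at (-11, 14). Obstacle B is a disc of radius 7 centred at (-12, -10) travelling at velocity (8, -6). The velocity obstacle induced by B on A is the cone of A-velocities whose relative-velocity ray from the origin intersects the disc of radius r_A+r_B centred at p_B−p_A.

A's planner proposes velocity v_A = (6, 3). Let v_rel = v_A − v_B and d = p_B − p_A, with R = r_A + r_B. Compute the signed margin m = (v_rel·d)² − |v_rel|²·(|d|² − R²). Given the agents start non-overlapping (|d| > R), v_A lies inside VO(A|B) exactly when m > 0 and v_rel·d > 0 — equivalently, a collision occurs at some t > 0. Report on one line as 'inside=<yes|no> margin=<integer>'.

d = (-1, -24),  |d|² = 577;  R = 1+7 = 8,  c = 577−8² = 513
v_rel = (-2, 9),  |v_rel|² = 85;  v_rel·d = (-2)·(-1) + (9)·(-24) = -214
85·t² + 428·t + 513 = 0  ⇒  m = (-214)² − 85·513 = 2191
m = 2191 > 0,  v_rel·d = -214 < 0  ⇒  outside

inside=no margin=2191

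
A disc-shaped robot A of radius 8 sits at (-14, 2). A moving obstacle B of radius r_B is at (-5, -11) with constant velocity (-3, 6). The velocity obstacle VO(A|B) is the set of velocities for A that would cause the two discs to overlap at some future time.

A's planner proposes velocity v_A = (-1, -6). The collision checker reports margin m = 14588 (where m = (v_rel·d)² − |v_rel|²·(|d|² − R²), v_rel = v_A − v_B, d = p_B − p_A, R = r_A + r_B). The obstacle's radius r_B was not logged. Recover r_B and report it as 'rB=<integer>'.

m = 14588
d = (9, -13);  v_rel = (2, -12),  |v_rel|² = 148
v_rel×d = (2)·(-13) − (-12)·(9) = 82
since m = R²·148 − 82²:  R² = (6724 + 14588) / 148 = 144
R = √144 = 12  ⇒  r_B = 12 − 8 = 4

rB=4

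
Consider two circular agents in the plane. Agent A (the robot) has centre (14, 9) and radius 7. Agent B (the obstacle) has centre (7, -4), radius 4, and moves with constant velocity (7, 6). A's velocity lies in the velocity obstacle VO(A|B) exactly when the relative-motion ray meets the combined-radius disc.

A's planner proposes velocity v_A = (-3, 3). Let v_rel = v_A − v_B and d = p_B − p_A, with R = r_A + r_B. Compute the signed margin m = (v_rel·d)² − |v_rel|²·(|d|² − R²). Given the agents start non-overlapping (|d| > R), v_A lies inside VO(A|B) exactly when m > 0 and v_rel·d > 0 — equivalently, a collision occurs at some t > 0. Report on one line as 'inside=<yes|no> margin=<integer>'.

d = (-7, -13),  |d|² = 218;  R = 7+4 = 11,  c = 218−11² = 97
v_rel = (-10, -3),  |v_rel|² = 109;  v_rel·d = (-10)·(-7) + (-3)·(-13) = 109
109·t² − 218·t + 97 = 0  ⇒  m = 109² − 109·97 = 1308
m = 1308 > 0,  v_rel·d = 109 > 0  ⇒  inside

inside=yes margin=1308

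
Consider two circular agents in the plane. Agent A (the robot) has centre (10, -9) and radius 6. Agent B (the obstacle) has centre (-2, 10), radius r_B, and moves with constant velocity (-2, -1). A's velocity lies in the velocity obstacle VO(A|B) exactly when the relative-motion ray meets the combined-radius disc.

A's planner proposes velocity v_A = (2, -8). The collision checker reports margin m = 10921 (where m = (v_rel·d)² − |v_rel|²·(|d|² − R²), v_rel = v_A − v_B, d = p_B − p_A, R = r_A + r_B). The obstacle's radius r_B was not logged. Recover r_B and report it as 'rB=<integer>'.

m = 10921
d = (-12, 19);  v_rel = (4, -7),  |v_rel|² = 65
v_rel×d = (4)·(19) − (-7)·(-12) = -8
since m = R²·65 − (-8)²:  R² = (64 + 10921) / 65 = 169
R = √169 = 13  ⇒  r_B = 13 − 6 = 7

rB=7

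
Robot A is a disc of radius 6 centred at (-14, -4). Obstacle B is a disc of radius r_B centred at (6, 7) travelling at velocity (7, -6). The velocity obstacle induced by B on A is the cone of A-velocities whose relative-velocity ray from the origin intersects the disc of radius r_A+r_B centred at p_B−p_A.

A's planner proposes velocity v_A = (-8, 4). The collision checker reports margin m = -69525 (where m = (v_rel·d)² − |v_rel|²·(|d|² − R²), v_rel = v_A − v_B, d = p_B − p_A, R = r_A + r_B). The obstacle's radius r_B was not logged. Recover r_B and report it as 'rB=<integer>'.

m = -69525
d = (20, 11);  v_rel = (-15, 10),  |v_rel|² = 325
v_rel×d = (-15)·(11) − (10)·(20) = -365
since m = R²·325 − (-365)²:  R² = (133225 + -69525) / 325 = 196
R = √196 = 14  ⇒  r_B = 14 − 6 = 8

rB=8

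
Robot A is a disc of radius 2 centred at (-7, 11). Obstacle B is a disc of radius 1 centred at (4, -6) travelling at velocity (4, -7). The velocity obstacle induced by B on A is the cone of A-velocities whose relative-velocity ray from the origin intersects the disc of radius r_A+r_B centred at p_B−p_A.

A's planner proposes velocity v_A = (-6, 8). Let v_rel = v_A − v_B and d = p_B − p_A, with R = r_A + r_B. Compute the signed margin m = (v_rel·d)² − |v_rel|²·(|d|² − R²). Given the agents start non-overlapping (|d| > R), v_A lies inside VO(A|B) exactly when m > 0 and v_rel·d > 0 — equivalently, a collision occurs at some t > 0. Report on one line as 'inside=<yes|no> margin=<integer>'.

d = (11, -17),  |d|² = 410;  R = 2+1 = 3,  c = 410−3² = 401
v_rel = (-10, 15),  |v_rel|² = 325;  v_rel·d = (-10)·(11) + (15)·(-17) = -365
325·t² + 730·t + 401 = 0  ⇒  m = (-365)² − 325·401 = 2900
m = 2900 > 0,  v_rel·d = -365 < 0  ⇒  outside

inside=no margin=2900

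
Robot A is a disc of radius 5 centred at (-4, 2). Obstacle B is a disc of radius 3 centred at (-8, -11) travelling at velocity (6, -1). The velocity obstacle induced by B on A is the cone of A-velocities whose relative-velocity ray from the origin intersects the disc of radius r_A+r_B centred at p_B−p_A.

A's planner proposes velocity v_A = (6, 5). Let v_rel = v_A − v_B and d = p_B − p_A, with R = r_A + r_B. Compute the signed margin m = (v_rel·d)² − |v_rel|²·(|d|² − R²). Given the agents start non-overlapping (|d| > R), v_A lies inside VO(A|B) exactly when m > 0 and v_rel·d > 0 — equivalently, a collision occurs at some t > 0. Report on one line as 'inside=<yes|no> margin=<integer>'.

d = (-4, -13),  |d|² = 185;  R = 5+3 = 8,  c = 185−8² = 121
v_rel = (0, 6),  |v_rel|² = 36;  v_rel·d = (0)·(-4) + (6)·(-13) = -78
36·t² + 156·t + 121 = 0  ⇒  m = (-78)² − 36·121 = 1728
m = 1728 > 0,  v_rel·d = -78 < 0  ⇒  outside

inside=no margin=1728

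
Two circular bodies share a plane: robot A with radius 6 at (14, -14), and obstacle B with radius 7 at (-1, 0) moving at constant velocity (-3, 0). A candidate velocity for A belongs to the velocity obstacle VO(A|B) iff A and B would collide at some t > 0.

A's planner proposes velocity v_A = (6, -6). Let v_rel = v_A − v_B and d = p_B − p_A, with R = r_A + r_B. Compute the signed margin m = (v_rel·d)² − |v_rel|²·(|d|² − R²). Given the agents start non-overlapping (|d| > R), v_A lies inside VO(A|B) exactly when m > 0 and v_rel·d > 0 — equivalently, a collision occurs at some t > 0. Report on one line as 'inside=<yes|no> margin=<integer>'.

d = (-15, 14),  |d|² = 421;  R = 6+7 = 13,  c = 421−13² = 252
v_rel = (9, -6),  |v_rel|² = 117;  v_rel·d = (9)·(-15) + (-6)·(14) = -219
117·t² + 438·t + 252 = 0  ⇒  m = (-219)² − 117·252 = 18477
m = 18477 > 0,  v_rel·d = -219 < 0  ⇒  outside

inside=no margin=18477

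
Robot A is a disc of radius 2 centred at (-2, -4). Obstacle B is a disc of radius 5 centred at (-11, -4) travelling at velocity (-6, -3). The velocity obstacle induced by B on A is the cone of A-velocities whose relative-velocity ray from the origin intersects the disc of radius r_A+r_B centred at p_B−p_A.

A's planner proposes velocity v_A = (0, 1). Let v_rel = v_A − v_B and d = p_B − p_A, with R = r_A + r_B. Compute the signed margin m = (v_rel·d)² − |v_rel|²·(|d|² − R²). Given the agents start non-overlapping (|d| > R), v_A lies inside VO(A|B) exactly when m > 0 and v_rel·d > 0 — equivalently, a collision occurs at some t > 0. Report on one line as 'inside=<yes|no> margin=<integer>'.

d = (-9, 0),  |d|² = 81;  R = 2+5 = 7,  c = 81−7² = 32
v_rel = (6, 4),  |v_rel|² = 52;  v_rel·d = (6)·(-9) + (4)·(0) = -54
52·t² + 108·t + 32 = 0  ⇒  m = (-54)² − 52·32 = 1252
m = 1252 > 0,  v_rel·d = -54 < 0  ⇒  outside

inside=no margin=1252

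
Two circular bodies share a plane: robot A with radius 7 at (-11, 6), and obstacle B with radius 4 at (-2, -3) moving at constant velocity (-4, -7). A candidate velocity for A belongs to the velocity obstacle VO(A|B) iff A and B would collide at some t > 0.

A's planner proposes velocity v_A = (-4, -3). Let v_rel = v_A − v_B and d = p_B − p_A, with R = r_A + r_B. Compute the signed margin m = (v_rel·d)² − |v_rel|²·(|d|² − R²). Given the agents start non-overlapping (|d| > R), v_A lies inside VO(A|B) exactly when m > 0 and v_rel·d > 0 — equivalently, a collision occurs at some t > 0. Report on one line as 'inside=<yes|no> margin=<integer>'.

d = (9, -9),  |d|² = 162;  R = 7+4 = 11,  c = 162−11² = 41
v_rel = (0, 4),  |v_rel|² = 16;  v_rel·d = (0)·(9) + (4)·(-9) = -36
16·t² + 72·t + 41 = 0  ⇒  m = (-36)² − 16·41 = 640
m = 640 > 0,  v_rel·d = -36 < 0  ⇒  outside

inside=no margin=640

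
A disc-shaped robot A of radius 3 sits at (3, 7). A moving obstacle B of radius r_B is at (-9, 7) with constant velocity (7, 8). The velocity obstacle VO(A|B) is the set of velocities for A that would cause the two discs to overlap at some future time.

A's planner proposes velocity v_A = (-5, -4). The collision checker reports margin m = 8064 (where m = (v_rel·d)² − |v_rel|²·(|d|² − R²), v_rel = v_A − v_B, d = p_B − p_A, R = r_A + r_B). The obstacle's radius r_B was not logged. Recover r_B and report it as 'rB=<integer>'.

m = 8064
d = (-12, 0);  v_rel = (-12, -12),  |v_rel|² = 288
v_rel×d = (-12)·(0) − (-12)·(-12) = -144
since m = R²·288 − (-144)²:  R² = (20736 + 8064) / 288 = 100
R = √100 = 10  ⇒  r_B = 10 − 3 = 7

rB=7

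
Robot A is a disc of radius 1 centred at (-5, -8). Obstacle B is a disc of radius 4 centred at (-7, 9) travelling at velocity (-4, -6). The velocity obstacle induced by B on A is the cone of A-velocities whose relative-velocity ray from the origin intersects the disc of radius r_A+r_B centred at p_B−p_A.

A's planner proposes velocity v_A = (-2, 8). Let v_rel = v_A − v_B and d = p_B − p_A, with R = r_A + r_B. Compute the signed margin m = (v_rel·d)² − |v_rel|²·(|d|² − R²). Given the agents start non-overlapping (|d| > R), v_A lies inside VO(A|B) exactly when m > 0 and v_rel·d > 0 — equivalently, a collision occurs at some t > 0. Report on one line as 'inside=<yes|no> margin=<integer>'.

d = (-2, 17),  |d|² = 293;  R = 1+4 = 5,  c = 293−5² = 268
v_rel = (2, 14),  |v_rel|² = 200;  v_rel·d = (2)·(-2) + (14)·(17) = 234
200·t² − 468·t + 268 = 0  ⇒  m = 234² − 200·268 = 1156
m = 1156 > 0,  v_rel·d = 234 > 0  ⇒  inside

inside=yes margin=1156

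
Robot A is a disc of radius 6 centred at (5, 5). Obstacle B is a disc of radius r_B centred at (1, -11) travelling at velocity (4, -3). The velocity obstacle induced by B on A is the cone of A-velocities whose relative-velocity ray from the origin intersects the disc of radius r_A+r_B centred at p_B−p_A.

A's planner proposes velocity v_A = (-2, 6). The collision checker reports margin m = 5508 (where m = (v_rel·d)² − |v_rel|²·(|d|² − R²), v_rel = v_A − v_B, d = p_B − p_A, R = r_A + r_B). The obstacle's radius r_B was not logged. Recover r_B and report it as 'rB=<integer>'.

m = 5508
d = (-4, -16);  v_rel = (-6, 9),  |v_rel|² = 117
v_rel×d = (-6)·(-16) − (9)·(-4) = 132
since m = R²·117 − 132²:  R² = (17424 + 5508) / 117 = 196
R = √196 = 14  ⇒  r_B = 14 − 6 = 8

rB=8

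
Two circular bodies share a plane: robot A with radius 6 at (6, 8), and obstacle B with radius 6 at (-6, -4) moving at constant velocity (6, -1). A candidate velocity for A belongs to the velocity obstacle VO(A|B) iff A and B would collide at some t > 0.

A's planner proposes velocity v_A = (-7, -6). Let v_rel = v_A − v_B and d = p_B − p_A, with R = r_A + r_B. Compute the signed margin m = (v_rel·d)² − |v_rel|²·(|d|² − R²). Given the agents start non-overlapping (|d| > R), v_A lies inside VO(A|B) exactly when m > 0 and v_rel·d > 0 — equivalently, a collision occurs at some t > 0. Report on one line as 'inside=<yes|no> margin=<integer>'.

d = (-12, -12),  |d|² = 288;  R = 6+6 = 12,  c = 288−12² = 144
v_rel = (-13, -5),  |v_rel|² = 194;  v_rel·d = (-13)·(-12) + (-5)·(-12) = 216
194·t² − 432·t + 144 = 0  ⇒  m = 216² − 194·144 = 18720
m = 18720 > 0,  v_rel·d = 216 > 0  ⇒  inside

inside=yes margin=18720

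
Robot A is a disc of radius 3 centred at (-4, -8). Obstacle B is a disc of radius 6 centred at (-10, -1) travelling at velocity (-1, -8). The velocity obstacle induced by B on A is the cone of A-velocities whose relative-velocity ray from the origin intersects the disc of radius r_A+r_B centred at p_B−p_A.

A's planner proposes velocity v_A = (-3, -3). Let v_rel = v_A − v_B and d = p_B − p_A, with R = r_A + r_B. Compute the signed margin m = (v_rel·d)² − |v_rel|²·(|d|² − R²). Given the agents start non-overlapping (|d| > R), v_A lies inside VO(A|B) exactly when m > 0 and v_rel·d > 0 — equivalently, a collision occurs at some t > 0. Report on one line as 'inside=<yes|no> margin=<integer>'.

d = (-6, 7),  |d|² = 85;  R = 3+6 = 9,  c = 85−9² = 4
v_rel = (-2, 5),  |v_rel|² = 29;  v_rel·d = (-2)·(-6) + (5)·(7) = 47
29·t² − 94·t + 4 = 0  ⇒  m = 47² − 29·4 = 2093
m = 2093 > 0,  v_rel·d = 47 > 0  ⇒  inside

inside=yes margin=2093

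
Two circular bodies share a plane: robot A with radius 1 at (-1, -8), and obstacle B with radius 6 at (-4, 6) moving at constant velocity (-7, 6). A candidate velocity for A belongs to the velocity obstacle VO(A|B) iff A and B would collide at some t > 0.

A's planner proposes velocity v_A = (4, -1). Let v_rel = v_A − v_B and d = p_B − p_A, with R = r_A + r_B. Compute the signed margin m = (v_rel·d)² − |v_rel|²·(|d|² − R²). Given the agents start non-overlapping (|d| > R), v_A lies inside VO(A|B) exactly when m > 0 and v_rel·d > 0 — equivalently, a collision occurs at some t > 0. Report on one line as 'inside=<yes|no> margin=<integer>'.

d = (-3, 14),  |d|² = 205;  R = 1+6 = 7,  c = 205−7² = 156
v_rel = (11, -7),  |v_rel|² = 170;  v_rel·d = (11)·(-3) + (-7)·(14) = -131
170·t² + 262·t + 156 = 0  ⇒  m = (-131)² − 170·156 = -9359
m = -9359 < 0,  v_rel·d = -131 < 0  ⇒  outside

inside=no margin=-9359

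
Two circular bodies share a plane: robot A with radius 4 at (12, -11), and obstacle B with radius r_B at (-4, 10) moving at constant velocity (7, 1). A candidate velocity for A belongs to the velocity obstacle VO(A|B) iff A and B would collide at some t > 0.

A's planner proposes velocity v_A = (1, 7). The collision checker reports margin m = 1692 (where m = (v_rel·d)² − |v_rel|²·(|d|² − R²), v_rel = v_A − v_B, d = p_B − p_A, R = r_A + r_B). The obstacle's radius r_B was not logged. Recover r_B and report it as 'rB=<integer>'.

m = 1692
d = (-16, 21);  v_rel = (-6, 6),  |v_rel|² = 72
v_rel×d = (-6)·(21) − (6)·(-16) = -30
since m = R²·72 − (-30)²:  R² = (900 + 1692) / 72 = 36
R = √36 = 6  ⇒  r_B = 6 − 4 = 2

rB=2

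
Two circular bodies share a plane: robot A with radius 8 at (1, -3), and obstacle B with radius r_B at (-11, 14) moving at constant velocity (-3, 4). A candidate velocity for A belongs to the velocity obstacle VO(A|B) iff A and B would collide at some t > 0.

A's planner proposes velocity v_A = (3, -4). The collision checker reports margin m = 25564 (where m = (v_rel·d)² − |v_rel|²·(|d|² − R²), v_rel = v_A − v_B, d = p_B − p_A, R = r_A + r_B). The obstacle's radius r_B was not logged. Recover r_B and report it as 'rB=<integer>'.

m = 25564
d = (-12, 17);  v_rel = (6, -8),  |v_rel|² = 100
v_rel×d = (6)·(17) − (-8)·(-12) = 6
since m = R²·100 − 6²:  R² = (36 + 25564) / 100 = 256
R = √256 = 16  ⇒  r_B = 16 − 8 = 8

rB=8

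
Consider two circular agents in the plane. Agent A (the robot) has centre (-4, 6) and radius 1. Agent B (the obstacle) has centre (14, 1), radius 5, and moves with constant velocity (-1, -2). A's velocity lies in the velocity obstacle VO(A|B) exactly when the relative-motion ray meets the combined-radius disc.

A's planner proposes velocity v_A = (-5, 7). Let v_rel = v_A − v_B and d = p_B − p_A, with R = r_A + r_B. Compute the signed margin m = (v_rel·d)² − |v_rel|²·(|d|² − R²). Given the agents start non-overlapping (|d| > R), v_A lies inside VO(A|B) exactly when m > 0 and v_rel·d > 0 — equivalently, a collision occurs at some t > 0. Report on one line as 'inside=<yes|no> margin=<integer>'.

d = (18, -5),  |d|² = 349;  R = 1+5 = 6,  c = 349−6² = 313
v_rel = (-4, 9),  |v_rel|² = 97;  v_rel·d = (-4)·(18) + (9)·(-5) = -117
97·t² + 234·t + 313 = 0  ⇒  m = (-117)² − 97·313 = -16672
m = -16672 < 0,  v_rel·d = -117 < 0  ⇒  outside

inside=no margin=-16672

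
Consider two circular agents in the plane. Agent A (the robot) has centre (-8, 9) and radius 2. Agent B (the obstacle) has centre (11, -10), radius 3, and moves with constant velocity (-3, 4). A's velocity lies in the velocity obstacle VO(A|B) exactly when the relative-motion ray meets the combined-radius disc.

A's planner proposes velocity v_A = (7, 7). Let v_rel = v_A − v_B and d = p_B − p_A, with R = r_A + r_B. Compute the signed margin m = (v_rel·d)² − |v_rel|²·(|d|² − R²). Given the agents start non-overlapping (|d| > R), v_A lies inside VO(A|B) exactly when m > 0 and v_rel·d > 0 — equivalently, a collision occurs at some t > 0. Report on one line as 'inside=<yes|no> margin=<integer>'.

d = (19, -19),  |d|² = 722;  R = 2+3 = 5,  c = 722−5² = 697
v_rel = (10, 3),  |v_rel|² = 109;  v_rel·d = (10)·(19) + (3)·(-19) = 133
109·t² − 266·t + 697 = 0  ⇒  m = 133² − 109·697 = -58284
m = -58284 < 0,  v_rel·d = 133 > 0  ⇒  outside

inside=no margin=-58284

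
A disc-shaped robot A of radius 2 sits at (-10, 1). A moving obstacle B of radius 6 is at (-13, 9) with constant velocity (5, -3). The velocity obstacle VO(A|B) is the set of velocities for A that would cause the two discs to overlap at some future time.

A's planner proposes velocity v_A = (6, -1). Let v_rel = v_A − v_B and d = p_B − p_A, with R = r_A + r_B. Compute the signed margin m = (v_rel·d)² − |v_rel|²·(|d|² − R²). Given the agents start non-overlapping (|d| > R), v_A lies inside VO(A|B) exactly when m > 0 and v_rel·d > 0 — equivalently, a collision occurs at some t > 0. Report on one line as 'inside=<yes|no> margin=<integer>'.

d = (-3, 8),  |d|² = 73;  R = 2+6 = 8,  c = 73−8² = 9
v_rel = (1, 2),  |v_rel|² = 5;  v_rel·d = (1)·(-3) + (2)·(8) = 13
5·t² − 26·t + 9 = 0  ⇒  m = 13² − 5·9 = 124
m = 124 > 0,  v_rel·d = 13 > 0  ⇒  inside

inside=yes margin=124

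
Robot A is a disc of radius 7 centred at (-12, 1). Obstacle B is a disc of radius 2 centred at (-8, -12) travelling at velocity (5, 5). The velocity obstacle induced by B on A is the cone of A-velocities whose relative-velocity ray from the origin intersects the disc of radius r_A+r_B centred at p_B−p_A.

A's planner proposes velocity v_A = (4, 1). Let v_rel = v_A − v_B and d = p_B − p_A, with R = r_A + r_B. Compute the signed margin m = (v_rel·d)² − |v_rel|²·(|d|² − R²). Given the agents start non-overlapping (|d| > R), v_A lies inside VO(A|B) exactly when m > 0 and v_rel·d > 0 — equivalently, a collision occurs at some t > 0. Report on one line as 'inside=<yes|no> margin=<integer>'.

d = (4, -13),  |d|² = 185;  R = 7+2 = 9,  c = 185−9² = 104
v_rel = (-1, -4),  |v_rel|² = 17;  v_rel·d = (-1)·(4) + (-4)·(-13) = 48
17·t² − 96·t + 104 = 0  ⇒  m = 48² − 17·104 = 536
m = 536 > 0,  v_rel·d = 48 > 0  ⇒  inside

inside=yes margin=536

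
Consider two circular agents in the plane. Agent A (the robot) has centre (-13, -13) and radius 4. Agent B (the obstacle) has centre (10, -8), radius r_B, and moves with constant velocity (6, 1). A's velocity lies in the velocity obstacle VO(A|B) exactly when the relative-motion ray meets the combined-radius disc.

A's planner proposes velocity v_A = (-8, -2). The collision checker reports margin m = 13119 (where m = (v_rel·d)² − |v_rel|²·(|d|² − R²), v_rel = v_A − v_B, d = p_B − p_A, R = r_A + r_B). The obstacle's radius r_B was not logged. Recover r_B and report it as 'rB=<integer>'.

m = 13119
d = (23, 5);  v_rel = (-14, -3),  |v_rel|² = 205
v_rel×d = (-14)·(5) − (-3)·(23) = -1
since m = R²·205 − (-1)²:  R² = (1 + 13119) / 205 = 64
R = √64 = 8  ⇒  r_B = 8 − 4 = 4

rB=4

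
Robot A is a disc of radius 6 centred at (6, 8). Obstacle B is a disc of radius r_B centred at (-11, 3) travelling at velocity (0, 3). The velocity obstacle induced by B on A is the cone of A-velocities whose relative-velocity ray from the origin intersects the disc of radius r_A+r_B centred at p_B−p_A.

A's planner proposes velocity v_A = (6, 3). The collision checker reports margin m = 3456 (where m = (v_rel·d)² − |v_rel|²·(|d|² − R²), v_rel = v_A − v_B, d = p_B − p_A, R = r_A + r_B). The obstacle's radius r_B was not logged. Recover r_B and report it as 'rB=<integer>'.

m = 3456
d = (-17, -5);  v_rel = (6, 0),  |v_rel|² = 36
v_rel×d = (6)·(-5) − (0)·(-17) = -30
since m = R²·36 − (-30)²:  R² = (900 + 3456) / 36 = 121
R = √121 = 11  ⇒  r_B = 11 − 6 = 5

rB=5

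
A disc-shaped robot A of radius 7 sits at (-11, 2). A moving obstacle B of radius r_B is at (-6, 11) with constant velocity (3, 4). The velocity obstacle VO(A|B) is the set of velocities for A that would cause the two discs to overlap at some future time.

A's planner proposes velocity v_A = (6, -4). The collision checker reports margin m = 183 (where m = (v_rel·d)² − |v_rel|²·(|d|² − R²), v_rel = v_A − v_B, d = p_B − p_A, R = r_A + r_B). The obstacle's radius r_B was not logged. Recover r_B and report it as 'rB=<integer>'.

m = 183
d = (5, 9);  v_rel = (3, -8),  |v_rel|² = 73
v_rel×d = (3)·(9) − (-8)·(5) = 67
since m = R²·73 − 67²:  R² = (4489 + 183) / 73 = 64
R = √64 = 8  ⇒  r_B = 8 − 7 = 1

rB=1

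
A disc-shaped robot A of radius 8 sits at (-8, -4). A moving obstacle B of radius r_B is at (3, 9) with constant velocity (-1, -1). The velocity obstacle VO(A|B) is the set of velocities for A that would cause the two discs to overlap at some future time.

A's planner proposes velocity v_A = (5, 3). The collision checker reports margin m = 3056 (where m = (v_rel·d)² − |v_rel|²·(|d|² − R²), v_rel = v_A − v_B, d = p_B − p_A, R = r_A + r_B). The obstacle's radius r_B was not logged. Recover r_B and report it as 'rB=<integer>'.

m = 3056
d = (11, 13);  v_rel = (6, 4),  |v_rel|² = 52
v_rel×d = (6)·(13) − (4)·(11) = 34
since m = R²·52 − 34²:  R² = (1156 + 3056) / 52 = 81
R = √81 = 9  ⇒  r_B = 9 − 8 = 1

rB=1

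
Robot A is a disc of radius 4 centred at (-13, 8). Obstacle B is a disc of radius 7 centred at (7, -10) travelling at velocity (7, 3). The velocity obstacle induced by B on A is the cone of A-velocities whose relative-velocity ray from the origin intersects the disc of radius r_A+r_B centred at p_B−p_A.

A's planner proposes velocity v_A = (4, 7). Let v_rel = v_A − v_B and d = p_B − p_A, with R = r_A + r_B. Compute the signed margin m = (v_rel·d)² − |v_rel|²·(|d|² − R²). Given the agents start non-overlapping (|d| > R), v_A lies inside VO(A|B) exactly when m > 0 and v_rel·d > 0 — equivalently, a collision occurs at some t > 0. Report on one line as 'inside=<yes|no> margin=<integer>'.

d = (20, -18),  |d|² = 724;  R = 4+7 = 11,  c = 724−11² = 603
v_rel = (-3, 4),  |v_rel|² = 25;  v_rel·d = (-3)·(20) + (4)·(-18) = -132
25·t² + 264·t + 603 = 0  ⇒  m = (-132)² − 25·603 = 2349
m = 2349 > 0,  v_rel·d = -132 < 0  ⇒  outside

inside=no margin=2349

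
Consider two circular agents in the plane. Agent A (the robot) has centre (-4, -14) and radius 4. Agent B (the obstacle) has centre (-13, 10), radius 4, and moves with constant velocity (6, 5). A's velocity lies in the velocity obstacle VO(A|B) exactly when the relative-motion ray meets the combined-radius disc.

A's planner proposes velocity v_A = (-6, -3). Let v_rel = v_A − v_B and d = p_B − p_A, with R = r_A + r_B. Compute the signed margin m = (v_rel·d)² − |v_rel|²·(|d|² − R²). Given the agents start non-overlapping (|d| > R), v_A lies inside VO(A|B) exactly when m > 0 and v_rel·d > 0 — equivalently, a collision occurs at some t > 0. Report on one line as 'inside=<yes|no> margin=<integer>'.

d = (-9, 24),  |d|² = 657;  R = 4+4 = 8,  c = 657−8² = 593
v_rel = (-12, -8),  |v_rel|² = 208;  v_rel·d = (-12)·(-9) + (-8)·(24) = -84
208·t² + 168·t + 593 = 0  ⇒  m = (-84)² − 208·593 = -116288
m = -116288 < 0,  v_rel·d = -84 < 0  ⇒  outside

inside=no margin=-116288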